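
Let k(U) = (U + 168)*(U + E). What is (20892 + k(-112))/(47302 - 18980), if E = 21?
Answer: 7898/14161 ≈ 0.55773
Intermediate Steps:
k(U) = (21 + U)*(168 + U) (k(U) = (U + 168)*(U + 21) = (168 + U)*(21 + U) = (21 + U)*(168 + U))
(20892 + k(-112))/(47302 - 18980) = (20892 + (3528 + (-112)² + 189*(-112)))/(47302 - 18980) = (20892 + (3528 + 12544 - 21168))/28322 = (20892 - 5096)*(1/28322) = 15796*(1/28322) = 7898/14161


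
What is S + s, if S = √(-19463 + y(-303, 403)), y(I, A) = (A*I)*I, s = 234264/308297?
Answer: 234264/308297 + 2*√9244891 ≈ 6081.8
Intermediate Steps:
s = 234264/308297 (s = 234264*(1/308297) = 234264/308297 ≈ 0.75986)
y(I, A) = A*I²
S = 2*√9244891 (S = √(-19463 + 403*(-303)²) = √(-19463 + 403*91809) = √(-19463 + 36999027) = √36979564 = 2*√9244891 ≈ 6081.1)
S + s = 2*√9244891 + 234264/308297 = 234264/308297 + 2*√9244891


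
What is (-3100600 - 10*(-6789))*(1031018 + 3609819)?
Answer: -14074312778270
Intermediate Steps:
(-3100600 - 10*(-6789))*(1031018 + 3609819) = (-3100600 + 67890)*4640837 = -3032710*4640837 = -14074312778270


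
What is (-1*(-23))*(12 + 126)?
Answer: 3174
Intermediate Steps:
(-1*(-23))*(12 + 126) = 23*138 = 3174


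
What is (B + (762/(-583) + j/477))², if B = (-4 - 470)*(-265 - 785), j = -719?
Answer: 6819499442525939689/27531009 ≈ 2.4770e+11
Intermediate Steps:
B = 497700 (B = -474*(-1050) = 497700)
(B + (762/(-583) + j/477))² = (497700 + (762/(-583) - 719/477))² = (497700 + (762*(-1/583) - 719*1/477))² = (497700 + (-762/583 - 719/477))² = (497700 - 14767/5247)² = (2611417133/5247)² = 6819499442525939689/27531009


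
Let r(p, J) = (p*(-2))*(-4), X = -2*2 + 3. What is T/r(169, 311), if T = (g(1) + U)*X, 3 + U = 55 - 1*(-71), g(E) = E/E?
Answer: -31/338 ≈ -0.091716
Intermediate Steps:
g(E) = 1
X = -1 (X = -4 + 3 = -1)
U = 123 (U = -3 + (55 - 1*(-71)) = -3 + (55 + 71) = -3 + 126 = 123)
r(p, J) = 8*p (r(p, J) = -2*p*(-4) = 8*p)
T = -124 (T = (1 + 123)*(-1) = 124*(-1) = -124)
T/r(169, 311) = -124/(8*169) = -124/1352 = -124*1/1352 = -31/338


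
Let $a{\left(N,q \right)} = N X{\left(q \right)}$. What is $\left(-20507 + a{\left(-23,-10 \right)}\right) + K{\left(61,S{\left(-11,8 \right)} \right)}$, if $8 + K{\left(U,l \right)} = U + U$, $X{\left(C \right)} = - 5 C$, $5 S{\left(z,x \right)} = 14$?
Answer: $-21543$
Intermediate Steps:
$S{\left(z,x \right)} = \frac{14}{5}$ ($S{\left(z,x \right)} = \frac{1}{5} \cdot 14 = \frac{14}{5}$)
$K{\left(U,l \right)} = -8 + 2 U$ ($K{\left(U,l \right)} = -8 + \left(U + U\right) = -8 + 2 U$)
$a{\left(N,q \right)} = - 5 N q$ ($a{\left(N,q \right)} = N \left(- 5 q\right) = - 5 N q$)
$\left(-20507 + a{\left(-23,-10 \right)}\right) + K{\left(61,S{\left(-11,8 \right)} \right)} = \left(-20507 - \left(-115\right) \left(-10\right)\right) + \left(-8 + 2 \cdot 61\right) = \left(-20507 - 1150\right) + \left(-8 + 122\right) = -21657 + 114 = -21543$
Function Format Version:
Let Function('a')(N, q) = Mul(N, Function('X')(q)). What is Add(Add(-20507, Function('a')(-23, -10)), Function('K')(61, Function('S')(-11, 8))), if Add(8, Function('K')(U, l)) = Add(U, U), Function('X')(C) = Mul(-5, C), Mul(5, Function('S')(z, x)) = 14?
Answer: -21543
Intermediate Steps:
Function('S')(z, x) = Rational(14, 5) (Function('S')(z, x) = Mul(Rational(1, 5), 14) = Rational(14, 5))
Function('K')(U, l) = Add(-8, Mul(2, U)) (Function('K')(U, l) = Add(-8, Add(U, U)) = Add(-8, Mul(2, U)))
Function('a')(N, q) = Mul(-5, N, q) (Function('a')(N, q) = Mul(N, Mul(-5, q)) = Mul(-5, N, q))
Add(Add(-20507, Function('a')(-23, -10)), Function('K')(61, Function('S')(-11, 8))) = Add(Add(-20507, Mul(-5, -23, -10)), Add(-8, Mul(2, 61))) = Add(Add(-20507, -1150), Add(-8, 122)) = Add(-21657, 114) = -21543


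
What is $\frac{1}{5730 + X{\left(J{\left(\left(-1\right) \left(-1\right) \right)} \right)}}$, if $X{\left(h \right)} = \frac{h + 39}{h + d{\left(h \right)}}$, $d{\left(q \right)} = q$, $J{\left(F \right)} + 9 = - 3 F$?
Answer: $\frac{8}{45831} \approx 0.00017455$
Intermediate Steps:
$J{\left(F \right)} = -9 - 3 F$
$X{\left(h \right)} = \frac{39 + h}{2 h}$ ($X{\left(h \right)} = \frac{h + 39}{h + h} = \frac{39 + h}{2 h}$)
$\frac{1}{5730 + X{\left(J{\left(\left(-1\right) \left(-1\right) \right)} \right)}} = \frac{1}{5730 + \frac{39 - \left(9 + 3 \left(\left(-1\right) \left(-1\right)\right)\right)}{2 \left(-9 - 3 \left(\left(-1\right) \left(-1\right)\right)\right)}} = \frac{1}{5730 + \frac{39 - 12}{2 \left(-9 - 3\right)}} = \frac{1}{5730 + \frac{39 - 12}{2 \left(-12\right)}} = \frac{1}{5730 + \frac{1}{2} \left(- \frac{1}{12}\right) 27} = \frac{1}{5730 - \frac{9}{8}} = \frac{1}{\frac{45831}{8}} = \frac{8}{45831}$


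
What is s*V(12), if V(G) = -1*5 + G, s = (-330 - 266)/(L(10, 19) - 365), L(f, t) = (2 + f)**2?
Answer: 4172/221 ≈ 18.878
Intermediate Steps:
s = 596/221 (s = (-330 - 266)/((2 + 10)**2 - 365) = -596/(12**2 - 365) = -596/(144 - 365) = -596/(-221) = -596*(-1/221) = 596/221 ≈ 2.6968)
V(G) = -5 + G
s*V(12) = 596*(-5 + 12)/221 = (596/221)*7 = 4172/221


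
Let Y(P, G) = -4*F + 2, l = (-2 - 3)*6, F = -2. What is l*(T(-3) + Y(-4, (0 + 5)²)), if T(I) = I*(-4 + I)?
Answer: -930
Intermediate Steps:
l = -30 (l = -5*6 = -30)
Y(P, G) = 10 (Y(P, G) = -4*(-2) + 2 = 8 + 2 = 10)
l*(T(-3) + Y(-4, (0 + 5)²)) = -30*(-3*(-4 - 3) + 10) = -30*(-3*(-7) + 10) = -30*(21 + 10) = -30*31 = -930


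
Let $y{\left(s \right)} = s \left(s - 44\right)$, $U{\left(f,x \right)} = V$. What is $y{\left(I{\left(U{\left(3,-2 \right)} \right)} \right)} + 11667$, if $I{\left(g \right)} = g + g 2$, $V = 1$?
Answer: $11544$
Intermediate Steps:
$U{\left(f,x \right)} = 1$
$I{\left(g \right)} = 3 g$ ($I{\left(g \right)} = g + 2 g = 3 g$)
$y{\left(s \right)} = s \left(-44 + s\right)$
$y{\left(I{\left(U{\left(3,-2 \right)} \right)} \right)} + 11667 = 3 \cdot 1 \left(-44 + 3 \cdot 1\right) + 11667 = 3 \left(-44 + 3\right) + 11667 = 3 \left(-41\right) + 11667 = -123 + 11667 = 11544$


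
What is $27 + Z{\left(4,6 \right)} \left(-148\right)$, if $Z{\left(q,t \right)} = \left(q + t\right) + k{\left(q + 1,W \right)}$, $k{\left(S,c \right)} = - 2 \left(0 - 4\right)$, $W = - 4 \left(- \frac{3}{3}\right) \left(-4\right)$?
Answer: $-2637$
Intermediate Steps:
$W = -16$ ($W = - 4 \left(\left(-3\right) \frac{1}{3}\right) \left(-4\right) = \left(-4\right) \left(-1\right) \left(-4\right) = 4 \left(-4\right) = -16$)
$k{\left(S,c \right)} = 8$ ($k{\left(S,c \right)} = \left(-2\right) \left(-4\right) = 8$)
$Z{\left(q,t \right)} = 8 + q + t$ ($Z{\left(q,t \right)} = \left(q + t\right) + 8 = 8 + q + t$)
$27 + Z{\left(4,6 \right)} \left(-148\right) = 27 + \left(8 + 4 + 6\right) \left(-148\right) = 27 + 18 \left(-148\right) = 27 - 2664 = -2637$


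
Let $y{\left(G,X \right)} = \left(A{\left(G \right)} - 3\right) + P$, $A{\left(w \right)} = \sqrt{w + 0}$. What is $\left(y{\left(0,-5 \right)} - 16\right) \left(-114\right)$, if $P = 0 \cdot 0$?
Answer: $2166$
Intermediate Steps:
$A{\left(w \right)} = \sqrt{w}$
$P = 0$
$y{\left(G,X \right)} = -3 + \sqrt{G}$ ($y{\left(G,X \right)} = \left(\sqrt{G} - 3\right) + 0 = \left(-3 + \sqrt{G}\right) + 0 = -3 + \sqrt{G}$)
$\left(y{\left(0,-5 \right)} - 16\right) \left(-114\right) = \left(\left(-3 + \sqrt{0}\right) - 16\right) \left(-114\right) = \left(\left(-3 + 0\right) - 16\right) \left(-114\right) = \left(-3 - 16\right) \left(-114\right) = \left(-19\right) \left(-114\right) = 2166$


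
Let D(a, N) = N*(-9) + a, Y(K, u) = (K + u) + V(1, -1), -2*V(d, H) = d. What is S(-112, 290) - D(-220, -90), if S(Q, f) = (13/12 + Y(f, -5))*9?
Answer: 7921/4 ≈ 1980.3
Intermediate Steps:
V(d, H) = -d/2
Y(K, u) = -1/2 + K + u (Y(K, u) = (K + u) - 1/2*1 = (K + u) - 1/2 = -1/2 + K + u)
D(a, N) = a - 9*N (D(a, N) = -9*N + a = a - 9*N)
S(Q, f) = -159/4 + 9*f (S(Q, f) = (13/12 + (-1/2 + f - 5))*9 = (13*(1/12) + (-11/2 + f))*9 = (13/12 + (-11/2 + f))*9 = (-53/12 + f)*9 = -159/4 + 9*f)
S(-112, 290) - D(-220, -90) = (-159/4 + 9*290) - (-220 - 9*(-90)) = (-159/4 + 2610) - (-220 + 810) = 10281/4 - 1*590 = 10281/4 - 590 = 7921/4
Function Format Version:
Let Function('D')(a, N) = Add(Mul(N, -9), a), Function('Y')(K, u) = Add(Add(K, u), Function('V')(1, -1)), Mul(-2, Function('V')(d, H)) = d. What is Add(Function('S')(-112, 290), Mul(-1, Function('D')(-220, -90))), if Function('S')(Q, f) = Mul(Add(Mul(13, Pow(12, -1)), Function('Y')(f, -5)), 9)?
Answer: Rational(7921, 4) ≈ 1980.3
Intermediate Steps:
Function('V')(d, H) = Mul(Rational(-1, 2), d)
Function('Y')(K, u) = Add(Rational(-1, 2), K, u) (Function('Y')(K, u) = Add(Add(K, u), Mul(Rational(-1, 2), 1)) = Add(Add(K, u), Rational(-1, 2)) = Add(Rational(-1, 2), K, u))
Function('D')(a, N) = Add(a, Mul(-9, N)) (Function('D')(a, N) = Add(Mul(-9, N), a) = Add(a, Mul(-9, N)))
Function('S')(Q, f) = Add(Rational(-159, 4), Mul(9, f)) (Function('S')(Q, f) = Mul(Add(Mul(13, Pow(12, -1)), Add(Rational(-1, 2), f, -5)), 9) = Mul(Add(Mul(13, Rational(1, 12)), Add(Rational(-11, 2), f)), 9) = Mul(Add(Rational(13, 12), Add(Rational(-11, 2), f)), 9) = Mul(Add(Rational(-53, 12), f), 9) = Add(Rational(-159, 4), Mul(9, f)))
Add(Function('S')(-112, 290), Mul(-1, Function('D')(-220, -90))) = Add(Add(Rational(-159, 4), Mul(9, 290)), Mul(-1, Add(-220, Mul(-9, -90)))) = Add(Add(Rational(-159, 4), 2610), Mul(-1, Add(-220, 810))) = Add(Rational(10281, 4), Mul(-1, 590)) = Add(Rational(10281, 4), -590) = Rational(7921, 4)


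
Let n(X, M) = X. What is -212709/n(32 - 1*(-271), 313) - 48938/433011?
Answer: -30706721671/43734111 ≈ -702.12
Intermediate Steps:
-212709/n(32 - 1*(-271), 313) - 48938/433011 = -212709/(32 - 1*(-271)) - 48938/433011 = -212709/(32 + 271) - 48938*1/433011 = -212709/303 - 48938/433011 = -212709*1/303 - 48938/433011 = -70903/101 - 48938/433011 = -30706721671/43734111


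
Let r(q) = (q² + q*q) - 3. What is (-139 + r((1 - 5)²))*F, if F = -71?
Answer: -26270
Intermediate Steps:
r(q) = -3 + 2*q² (r(q) = (q² + q²) - 3 = 2*q² - 3 = -3 + 2*q²)
(-139 + r((1 - 5)²))*F = (-139 + (-3 + 2*((1 - 5)²)²))*(-71) = (-139 + (-3 + 2*((-4)²)²))*(-71) = (-139 + (-3 + 2*16²))*(-71) = (-139 + (-3 + 2*256))*(-71) = (-139 + (-3 + 512))*(-71) = (-139 + 509)*(-71) = 370*(-71) = -26270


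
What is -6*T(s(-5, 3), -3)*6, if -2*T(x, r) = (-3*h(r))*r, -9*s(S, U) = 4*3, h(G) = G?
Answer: -486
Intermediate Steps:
s(S, U) = -4/3 (s(S, U) = -4*3/9 = -⅑*12 = -4/3)
T(x, r) = 3*r²/2 (T(x, r) = -(-3*r)*r/2 = -(-3)*r²/2 = 3*r²/2)
-6*T(s(-5, 3), -3)*6 = -9*(-3)²*6 = -9*9*6 = -6*27/2*6 = -81*6 = -486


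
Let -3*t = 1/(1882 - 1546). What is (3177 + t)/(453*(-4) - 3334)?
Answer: -3202415/5187168 ≈ -0.61737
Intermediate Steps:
t = -1/1008 (t = -1/(3*(1882 - 1546)) = -⅓/336 = -⅓*1/336 = -1/1008 ≈ -0.00099206)
(3177 + t)/(453*(-4) - 3334) = (3177 - 1/1008)/(453*(-4) - 3334) = 3202415/(1008*(-1812 - 3334)) = (3202415/1008)/(-5146) = (3202415/1008)*(-1/5146) = -3202415/5187168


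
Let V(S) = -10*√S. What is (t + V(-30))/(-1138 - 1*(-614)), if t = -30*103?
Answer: 1545/262 + 5*I*√30/262 ≈ 5.8969 + 0.10453*I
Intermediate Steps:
t = -3090
(t + V(-30))/(-1138 - 1*(-614)) = (-3090 - 10*I*√30)/(-1138 - 1*(-614)) = (-3090 - 10*I*√30)/(-1138 + 614) = (-3090 - 10*I*√30)/(-524) = (-3090 - 10*I*√30)*(-1/524) = 1545/262 + 5*I*√30/262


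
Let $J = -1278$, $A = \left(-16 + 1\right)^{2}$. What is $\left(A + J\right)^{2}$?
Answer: $1108809$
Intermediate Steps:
$A = 225$ ($A = \left(-15\right)^{2} = 225$)
$\left(A + J\right)^{2} = \left(225 - 1278\right)^{2} = \left(-1053\right)^{2} = 1108809$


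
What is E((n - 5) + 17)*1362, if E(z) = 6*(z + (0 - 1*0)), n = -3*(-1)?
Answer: 122580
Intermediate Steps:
n = 3
E(z) = 6*z (E(z) = 6*(z + (0 + 0)) = 6*(z + 0) = 6*z)
E((n - 5) + 17)*1362 = (6*((3 - 5) + 17))*1362 = (6*(-2 + 17))*1362 = (6*15)*1362 = 90*1362 = 122580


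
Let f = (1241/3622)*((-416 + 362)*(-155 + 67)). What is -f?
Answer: -2948616/1811 ≈ -1628.2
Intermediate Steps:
f = 2948616/1811 (f = (1241*(1/3622))*(-54*(-88)) = (1241/3622)*4752 = 2948616/1811 ≈ 1628.2)
-f = -1*2948616/1811 = -2948616/1811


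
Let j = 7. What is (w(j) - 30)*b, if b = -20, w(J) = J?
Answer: 460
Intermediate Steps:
(w(j) - 30)*b = (7 - 30)*(-20) = -23*(-20) = 460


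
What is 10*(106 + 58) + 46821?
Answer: 48461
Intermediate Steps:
10*(106 + 58) + 46821 = 10*164 + 46821 = 1640 + 46821 = 48461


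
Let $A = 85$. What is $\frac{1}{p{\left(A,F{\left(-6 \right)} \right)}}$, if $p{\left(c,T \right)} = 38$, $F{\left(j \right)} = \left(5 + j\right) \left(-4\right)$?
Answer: $\frac{1}{38} \approx 0.026316$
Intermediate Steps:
$F{\left(j \right)} = -20 - 4 j$
$\frac{1}{p{\left(A,F{\left(-6 \right)} \right)}} = \frac{1}{38}$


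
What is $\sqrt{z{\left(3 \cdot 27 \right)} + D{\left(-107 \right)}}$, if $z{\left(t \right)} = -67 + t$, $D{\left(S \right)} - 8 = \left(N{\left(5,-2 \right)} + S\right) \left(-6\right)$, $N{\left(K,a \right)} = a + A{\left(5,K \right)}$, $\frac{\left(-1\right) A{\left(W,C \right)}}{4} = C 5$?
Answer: $2 \sqrt{319} \approx 35.721$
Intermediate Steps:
$A{\left(W,C \right)} = - 20 C$ ($A{\left(W,C \right)} = - 4 C 5 = - 4 \cdot 5 C = - 20 C$)
$N{\left(K,a \right)} = a - 20 K$
$D{\left(S \right)} = 620 - 6 S$ ($D{\left(S \right)} = 8 + \left(\left(-2 - 100\right) + S\right) \left(-6\right) = 8 + \left(-102 + S\right) \left(-6\right) = 8 - \left(-612 + 6 S\right) = 620 - 6 S$)
$\sqrt{z{\left(3 \cdot 27 \right)} + D{\left(-107 \right)}} = \sqrt{\left(-67 + 3 \cdot 27\right) + \left(620 - -642\right)} = \sqrt{\left(-67 + 81\right) + \left(620 + 642\right)} = \sqrt{14 + 1262} = \sqrt{1276} = 2 \sqrt{319}$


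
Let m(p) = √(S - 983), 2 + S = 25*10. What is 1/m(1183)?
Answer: -I*√15/105 ≈ -0.036886*I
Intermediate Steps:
S = 248 (S = -2 + 25*10 = -2 + 250 = 248)
m(p) = 7*I*√15 (m(p) = √(248 - 983) = √(-735) = 7*I*√15)
1/m(1183) = 1/(7*I*√15) = -I*√15/105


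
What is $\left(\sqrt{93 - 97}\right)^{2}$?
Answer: $-4$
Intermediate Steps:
$\left(\sqrt{93 - 97}\right)^{2} = \left(\sqrt{-4}\right)^{2} = \left(2 i\right)^{2} = -4$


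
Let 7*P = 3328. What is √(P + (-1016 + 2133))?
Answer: √78029/7 ≈ 39.905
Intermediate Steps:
P = 3328/7 (P = (⅐)*3328 = 3328/7 ≈ 475.43)
√(P + (-1016 + 2133)) = √(3328/7 + (-1016 + 2133)) = √(3328/7 + 1117) = √(11147/7) = √78029/7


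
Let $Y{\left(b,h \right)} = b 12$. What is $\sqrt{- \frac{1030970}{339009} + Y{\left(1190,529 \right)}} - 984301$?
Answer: $-984301 + \frac{5 \sqrt{65632380384318}}{339009} \approx -9.8418 \cdot 10^{5}$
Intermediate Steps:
$Y{\left(b,h \right)} = 12 b$
$\sqrt{- \frac{1030970}{339009} + Y{\left(1190,529 \right)}} - 984301 = \sqrt{- \frac{1030970}{339009} + 12 \cdot 1190} - 984301 = \sqrt{\left(-1030970\right) \frac{1}{339009} + 14280} - 984301 = \sqrt{- \frac{1030970}{339009} + 14280} - 984301 = \sqrt{\frac{4840017550}{339009}} - 984301 = \frac{5 \sqrt{65632380384318}}{339009} - 984301 = -984301 + \frac{5 \sqrt{65632380384318}}{339009}$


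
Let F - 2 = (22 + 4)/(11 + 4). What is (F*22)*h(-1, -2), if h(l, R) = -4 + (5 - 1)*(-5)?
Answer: -9856/5 ≈ -1971.2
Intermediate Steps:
h(l, R) = -24 (h(l, R) = -4 + 4*(-5) = -4 - 20 = -24)
F = 56/15 (F = 2 + (22 + 4)/(11 + 4) = 2 + 26/15 = 56/15 ≈ 3.7333)
(F*22)*h(-1, -2) = ((56/15)*22)*(-24) = (1232/15)*(-24) = -9856/5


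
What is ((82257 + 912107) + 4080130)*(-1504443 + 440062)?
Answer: -5401194998214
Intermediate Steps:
((82257 + 912107) + 4080130)*(-1504443 + 440062) = (994364 + 4080130)*(-1064381) = 5074494*(-1064381) = -5401194998214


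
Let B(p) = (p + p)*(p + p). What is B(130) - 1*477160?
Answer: -409560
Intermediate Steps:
B(p) = 4*p² (B(p) = (2*p)*(2*p) = 4*p²)
B(130) - 1*477160 = 4*130² - 1*477160 = 4*16900 - 477160 = 67600 - 477160 = -409560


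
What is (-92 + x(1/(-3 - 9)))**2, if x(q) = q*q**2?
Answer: 25273686529/2985984 ≈ 8464.1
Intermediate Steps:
x(q) = q**3
(-92 + x(1/(-3 - 9)))**2 = (-92 + (1/(-3 - 9))**3)**2 = (-92 + (1/(-12))**3)**2 = (-92 + (-1/12)**3)**2 = (-92 - 1/1728)**2 = (-158977/1728)**2 = 25273686529/2985984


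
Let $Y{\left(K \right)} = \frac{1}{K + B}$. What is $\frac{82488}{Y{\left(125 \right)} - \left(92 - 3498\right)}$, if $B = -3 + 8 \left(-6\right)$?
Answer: $\frac{2034704}{84015} \approx 24.218$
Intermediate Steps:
$B = -51$ ($B = -3 - 48 = -51$)
$Y{\left(K \right)} = \frac{1}{-51 + K}$ ($Y{\left(K \right)} = \frac{1}{K - 51} = \frac{1}{-51 + K}$)
$\frac{82488}{Y{\left(125 \right)} - \left(92 - 3498\right)} = \frac{82488}{\frac{1}{-51 + 125} - \left(92 - 3498\right)} = \frac{82488}{\frac{1}{74} - \left(92 - 3498\right)} = \frac{82488}{\frac{1}{74} - -3406} = \frac{82488}{\frac{1}{74} + 3406} = \frac{82488}{\frac{252045}{74}} = 82488 \cdot \frac{74}{252045} = \frac{2034704}{84015}$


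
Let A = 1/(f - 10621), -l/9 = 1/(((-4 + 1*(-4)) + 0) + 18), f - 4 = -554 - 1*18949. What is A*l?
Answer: 3/100400 ≈ 2.9880e-5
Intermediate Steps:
f = -19499 (f = 4 + (-554 - 1*18949) = 4 + (-554 - 18949) = 4 - 19503 = -19499)
l = -9/10 (l = -9/(((-4 + 1*(-4)) + 0) + 18) = -9/(((-4 - 4) + 0) + 18) = -9/((-8 + 0) + 18) = -9/(-8 + 18) = -9/10 ≈ -0.90000)
A = -1/30120 (A = 1/(-19499 - 10621) = 1/(-30120) = -1/30120 ≈ -3.3201e-5)
A*l = -1/30120*(-9/10) = 3/100400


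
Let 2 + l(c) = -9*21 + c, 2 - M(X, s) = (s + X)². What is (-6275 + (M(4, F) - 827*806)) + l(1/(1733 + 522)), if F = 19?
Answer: -1518866524/2255 ≈ -6.7356e+5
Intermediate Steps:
M(X, s) = 2 - (X + s)² (M(X, s) = 2 - (s + X)² = 2 - (X + s)²)
l(c) = -191 + c (l(c) = -2 + (-9*21 + c) = -2 + (-189 + c) = -191 + c)
(-6275 + (M(4, F) - 827*806)) + l(1/(1733 + 522)) = (-6275 + ((2 - (4 + 19)²) - 827*806)) + (-191 + 1/(1733 + 522)) = (-6275 + ((2 - 1*23²) - 666562)) + (-191 + 1/2255) = (-6275 + ((2 - 1*529) - 666562)) + (-191 + 1/2255) = (-6275 + ((2 - 529) - 666562)) - 430704/2255 = (-6275 + (-527 - 666562)) - 430704/2255 = (-6275 - 667089) - 430704/2255 = -673364 - 430704/2255 = -1518866524/2255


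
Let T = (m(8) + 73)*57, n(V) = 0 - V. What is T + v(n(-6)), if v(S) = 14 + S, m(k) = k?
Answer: 4637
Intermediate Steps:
n(V) = -V
T = 4617 (T = (8 + 73)*57 = 81*57 = 4617)
T + v(n(-6)) = 4617 + (14 - 1*(-6)) = 4617 + (14 + 6) = 4617 + 20 = 4637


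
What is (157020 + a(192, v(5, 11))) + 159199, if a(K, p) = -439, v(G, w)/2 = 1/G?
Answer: 315780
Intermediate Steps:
v(G, w) = 2/G
(157020 + a(192, v(5, 11))) + 159199 = (157020 - 439) + 159199 = 156581 + 159199 = 315780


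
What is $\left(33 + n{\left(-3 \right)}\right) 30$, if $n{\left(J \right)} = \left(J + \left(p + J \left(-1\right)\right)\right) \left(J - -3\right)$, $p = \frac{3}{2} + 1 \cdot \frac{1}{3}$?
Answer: $990$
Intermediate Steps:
$p = \frac{11}{6}$ ($p = 3 \cdot \frac{1}{2} + 1 \cdot \frac{1}{3} = \frac{3}{2} + \frac{1}{3} = \frac{11}{6} \approx 1.8333$)
$n{\left(J \right)} = \frac{11}{2} + \frac{11 J}{6}$ ($n{\left(J \right)} = \left(J + \left(\frac{11}{6} + J \left(-1\right)\right)\right) \left(J - -3\right) = \left(J - \left(- \frac{11}{6} + J\right)\right) \left(J + \left(-1 + 4\right)\right) = \frac{11 \left(J + 3\right)}{6} = \frac{11 \left(3 + J\right)}{6} = \frac{11}{2} + \frac{11 J}{6}$)
$\left(33 + n{\left(-3 \right)}\right) 30 = \left(33 + \left(\frac{11}{2} + \frac{11}{6} \left(-3\right)\right)\right) 30 = \left(33 + \left(\frac{11}{2} - \frac{11}{2}\right)\right) 30 = \left(33 + 0\right) 30 = 33 \cdot 30 = 990$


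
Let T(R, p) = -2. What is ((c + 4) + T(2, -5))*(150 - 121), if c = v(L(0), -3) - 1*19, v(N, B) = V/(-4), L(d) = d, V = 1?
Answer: -2001/4 ≈ -500.25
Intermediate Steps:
v(N, B) = -1/4 (v(N, B) = 1/(-4) = 1*(-1/4) = -1/4)
c = -77/4 (c = -1/4 - 1*19 = -1/4 - 19 = -77/4 ≈ -19.250)
((c + 4) + T(2, -5))*(150 - 121) = ((-77/4 + 4) - 2)*(150 - 121) = (-61/4 - 2)*29 = -69/4*29 = -2001/4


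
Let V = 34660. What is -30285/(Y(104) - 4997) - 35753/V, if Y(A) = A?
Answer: 291579557/56530460 ≈ 5.1579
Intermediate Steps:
-30285/(Y(104) - 4997) - 35753/V = -30285/(104 - 4997) - 35753/34660 = -30285/(-4893) - 35753*1/34660 = -30285*(-1/4893) - 35753/34660 = 10095/1631 - 35753/34660 = 291579557/56530460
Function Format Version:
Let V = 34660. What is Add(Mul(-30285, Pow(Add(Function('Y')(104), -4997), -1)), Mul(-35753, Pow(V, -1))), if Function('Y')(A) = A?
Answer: Rational(291579557, 56530460) ≈ 5.1579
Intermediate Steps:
Add(Mul(-30285, Pow(Add(Function('Y')(104), -4997), -1)), Mul(-35753, Pow(V, -1))) = Add(Mul(-30285, Pow(Add(104, -4997), -1)), Mul(-35753, Pow(34660, -1))) = Add(Mul(-30285, Pow(-4893, -1)), Mul(-35753, Rational(1, 34660))) = Add(Mul(-30285, Rational(-1, 4893)), Rational(-35753, 34660)) = Add(Rational(10095, 1631), Rational(-35753, 34660)) = Rational(291579557, 56530460)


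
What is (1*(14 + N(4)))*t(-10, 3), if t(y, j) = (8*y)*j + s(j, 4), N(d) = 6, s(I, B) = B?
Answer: -4720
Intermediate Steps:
t(y, j) = 4 + 8*j*y (t(y, j) = (8*y)*j + 4 = 8*j*y + 4 = 4 + 8*j*y)
(1*(14 + N(4)))*t(-10, 3) = (1*(14 + 6))*(4 + 8*3*(-10)) = (1*20)*(4 - 240) = 20*(-236) = -4720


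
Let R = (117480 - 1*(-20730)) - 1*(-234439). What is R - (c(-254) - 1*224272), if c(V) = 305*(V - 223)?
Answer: 742406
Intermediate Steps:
c(V) = -68015 + 305*V (c(V) = 305*(-223 + V) = -68015 + 305*V)
R = 372649 (R = (117480 + 20730) + 234439 = 138210 + 234439 = 372649)
R - (c(-254) - 1*224272) = 372649 - ((-68015 + 305*(-254)) - 1*224272) = 372649 - ((-68015 - 77470) - 224272) = 372649 - (-145485 - 224272) = 372649 - 1*(-369757) = 372649 + 369757 = 742406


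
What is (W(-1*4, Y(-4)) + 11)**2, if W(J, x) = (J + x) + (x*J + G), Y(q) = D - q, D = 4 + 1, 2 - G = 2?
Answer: 400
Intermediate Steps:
G = 0 (G = 2 - 1*2 = 2 - 2 = 0)
D = 5
Y(q) = 5 - q
W(J, x) = J + x + J*x (W(J, x) = (J + x) + (x*J + 0) = (J + x) + (J*x + 0) = (J + x) + J*x = J + x + J*x)
(W(-1*4, Y(-4)) + 11)**2 = ((-1*4 + (5 - 1*(-4)) + (-1*4)*(5 - 1*(-4))) + 11)**2 = ((-4 + (5 + 4) - 4*(5 + 4)) + 11)**2 = ((-4 + 9 - 4*9) + 11)**2 = ((-4 + 9 - 36) + 11)**2 = (-31 + 11)**2 = (-20)**2 = 400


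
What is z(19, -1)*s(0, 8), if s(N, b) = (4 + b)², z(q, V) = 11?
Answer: 1584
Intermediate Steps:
z(19, -1)*s(0, 8) = 11*(4 + 8)² = 11*12² = 11*144 = 1584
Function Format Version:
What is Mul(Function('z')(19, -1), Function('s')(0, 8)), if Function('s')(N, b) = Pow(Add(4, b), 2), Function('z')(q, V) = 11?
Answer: 1584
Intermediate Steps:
Mul(Function('z')(19, -1), Function('s')(0, 8)) = Mul(11, Pow(Add(4, 8), 2)) = Mul(11, Pow(12, 2)) = Mul(11, 144) = 1584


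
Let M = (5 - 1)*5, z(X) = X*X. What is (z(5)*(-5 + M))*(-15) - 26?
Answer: -5651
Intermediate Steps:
z(X) = X²
M = 20 (M = 4*5 = 20)
(z(5)*(-5 + M))*(-15) - 26 = (5²*(-5 + 20))*(-15) - 26 = (25*15)*(-15) - 26 = 375*(-15) - 26 = -5625 - 26 = -5651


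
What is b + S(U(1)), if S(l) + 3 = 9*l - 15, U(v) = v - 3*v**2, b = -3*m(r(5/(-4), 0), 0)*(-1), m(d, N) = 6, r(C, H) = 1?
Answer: -18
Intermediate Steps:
b = 18 (b = -3*6*(-1) = -18*(-1) = 18)
S(l) = -18 + 9*l (S(l) = -3 + (9*l - 15) = -3 + (-15 + 9*l) = -18 + 9*l)
b + S(U(1)) = 18 + (-18 + 9*(1*(1 - 3*1))) = 18 + (-18 + 9*(1*(1 - 3))) = 18 + (-18 + 9*(1*(-2))) = 18 + (-18 + 9*(-2)) = 18 + (-18 - 18) = 18 - 36 = -18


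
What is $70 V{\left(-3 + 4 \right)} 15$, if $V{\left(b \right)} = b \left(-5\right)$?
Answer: $-5250$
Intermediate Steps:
$V{\left(b \right)} = - 5 b$
$70 V{\left(-3 + 4 \right)} 15 = 70 \left(- 5 \left(-3 + 4\right)\right) 15 = 70 \left(\left(-5\right) 1\right) 15 = 70 \left(-5\right) 15 = \left(-350\right) 15 = -5250$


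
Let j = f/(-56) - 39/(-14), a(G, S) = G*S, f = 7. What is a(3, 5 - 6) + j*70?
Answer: 733/4 ≈ 183.25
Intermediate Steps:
j = 149/56 (j = 7/(-56) - 39/(-14) = 7*(-1/56) - 39*(-1/14) = -⅛ + 39/14 = 149/56 ≈ 2.6607)
a(3, 5 - 6) + j*70 = 3*(5 - 6) + (149/56)*70 = 3*(-1) + 745/4 = -3 + 745/4 = 733/4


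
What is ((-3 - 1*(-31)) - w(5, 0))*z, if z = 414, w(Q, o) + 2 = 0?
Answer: 12420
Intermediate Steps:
w(Q, o) = -2 (w(Q, o) = -2 + 0 = -2)
((-3 - 1*(-31)) - w(5, 0))*z = ((-3 - 1*(-31)) - 1*(-2))*414 = ((-3 + 31) + 2)*414 = (28 + 2)*414 = 30*414 = 12420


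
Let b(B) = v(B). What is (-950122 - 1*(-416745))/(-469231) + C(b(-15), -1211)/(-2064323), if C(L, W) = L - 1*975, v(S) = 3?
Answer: 1101518501303/968644345613 ≈ 1.1372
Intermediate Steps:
b(B) = 3
C(L, W) = -975 + L (C(L, W) = L - 975 = -975 + L)
(-950122 - 1*(-416745))/(-469231) + C(b(-15), -1211)/(-2064323) = (-950122 - 1*(-416745))/(-469231) + (-975 + 3)/(-2064323) = (-950122 + 416745)*(-1/469231) - 972*(-1/2064323) = -533377*(-1/469231) + 972/2064323 = 533377/469231 + 972/2064323 = 1101518501303/968644345613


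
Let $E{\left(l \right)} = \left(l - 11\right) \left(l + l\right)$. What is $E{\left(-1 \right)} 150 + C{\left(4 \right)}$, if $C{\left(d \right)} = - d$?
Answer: $3596$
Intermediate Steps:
$E{\left(l \right)} = 2 l \left(-11 + l\right)$ ($E{\left(l \right)} = \left(-11 + l\right) 2 l = 2 l \left(-11 + l\right)$)
$E{\left(-1 \right)} 150 + C{\left(4 \right)} = 2 \left(-1\right) \left(-11 - 1\right) 150 - 4 = 2 \left(-1\right) \left(-12\right) 150 - 4 = 24 \cdot 150 - 4 = 3600 - 4 = 3596$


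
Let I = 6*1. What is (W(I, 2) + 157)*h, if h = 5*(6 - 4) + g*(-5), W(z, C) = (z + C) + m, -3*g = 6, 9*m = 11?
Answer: 29920/9 ≈ 3324.4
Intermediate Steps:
m = 11/9 (m = (⅑)*11 = 11/9 ≈ 1.2222)
I = 6
g = -2 (g = -⅓*6 = -2)
W(z, C) = 11/9 + C + z (W(z, C) = (z + C) + 11/9 = (C + z) + 11/9 = 11/9 + C + z)
h = 20 (h = 5*(6 - 4) - 2*(-5) = 5*2 + 10 = 10 + 10 = 20)
(W(I, 2) + 157)*h = ((11/9 + 2 + 6) + 157)*20 = (83/9 + 157)*20 = (1496/9)*20 = 29920/9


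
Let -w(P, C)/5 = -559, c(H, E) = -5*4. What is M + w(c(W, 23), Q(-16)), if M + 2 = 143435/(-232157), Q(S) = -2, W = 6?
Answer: 648271066/232157 ≈ 2792.4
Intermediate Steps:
c(H, E) = -20
w(P, C) = 2795 (w(P, C) = -5*(-559) = 2795)
M = -607749/232157 (M = -2 + 143435/(-232157) = -2 + 143435*(-1/232157) = -2 - 143435/232157 = -607749/232157 ≈ -2.6178)
M + w(c(W, 23), Q(-16)) = -607749/232157 + 2795 = 648271066/232157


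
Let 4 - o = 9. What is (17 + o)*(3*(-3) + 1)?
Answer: -96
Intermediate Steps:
o = -5 (o = 4 - 1*9 = 4 - 9 = -5)
(17 + o)*(3*(-3) + 1) = (17 - 5)*(3*(-3) + 1) = 12*(-9 + 1) = 12*(-8) = -96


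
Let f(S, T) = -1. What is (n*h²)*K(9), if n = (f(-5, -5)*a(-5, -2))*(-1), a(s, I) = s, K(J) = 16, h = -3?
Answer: -720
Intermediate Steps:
n = -5 (n = -1*(-5)*(-1) = 5*(-1) = -5)
(n*h²)*K(9) = -5*(-3)²*16 = -5*9*16 = -45*16 = -720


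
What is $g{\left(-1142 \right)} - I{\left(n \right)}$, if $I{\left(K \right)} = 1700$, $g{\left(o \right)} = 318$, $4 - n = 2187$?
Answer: $-1382$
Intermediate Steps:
$n = -2183$ ($n = 4 - 2187 = -2183$)
$g{\left(-1142 \right)} - I{\left(n \right)} = 318 - 1700 = -1382$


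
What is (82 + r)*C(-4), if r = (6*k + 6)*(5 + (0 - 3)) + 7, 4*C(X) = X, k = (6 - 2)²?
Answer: -293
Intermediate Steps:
k = 16 (k = 4² = 16)
C(X) = X/4
r = 211 (r = (6*16 + 6)*(5 + (0 - 3)) + 7 = (96 + 6)*(5 - 3) + 7 = 102*2 + 7 = 204 + 7 = 211)
(82 + r)*C(-4) = (82 + 211)*((¼)*(-4)) = 293*(-1) = -293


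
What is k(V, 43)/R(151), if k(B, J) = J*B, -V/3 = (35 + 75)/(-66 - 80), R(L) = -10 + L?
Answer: 2365/3431 ≈ 0.68930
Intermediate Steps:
V = 165/73 (V = -3*(35 + 75)/(-66 - 80) = -330/(-146) = -330*(-1)/146 = -3*(-55/73) = 165/73 ≈ 2.2603)
k(B, J) = B*J
k(V, 43)/R(151) = ((165/73)*43)/(-10 + 151) = (7095/73)/141 = (7095/73)*(1/141) = 2365/3431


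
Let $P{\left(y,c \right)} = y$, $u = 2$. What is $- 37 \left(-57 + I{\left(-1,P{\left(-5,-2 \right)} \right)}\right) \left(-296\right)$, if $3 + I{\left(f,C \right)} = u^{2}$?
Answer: $-613312$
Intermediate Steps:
$I{\left(f,C \right)} = 1$ ($I{\left(f,C \right)} = -3 + 2^{2} = -3 + 4 = 1$)
$- 37 \left(-57 + I{\left(-1,P{\left(-5,-2 \right)} \right)}\right) \left(-296\right) = - 37 \left(-57 + 1\right) \left(-296\right) = \left(-37\right) \left(-56\right) \left(-296\right) = 2072 \left(-296\right) = -613312$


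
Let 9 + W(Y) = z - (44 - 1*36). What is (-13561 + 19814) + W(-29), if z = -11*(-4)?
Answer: 6280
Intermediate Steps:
z = 44
W(Y) = 27 (W(Y) = -9 + (44 - (44 - 1*36)) = -9 + (44 - (44 - 36)) = -9 + (44 - 1*8) = -9 + (44 - 8) = -9 + 36 = 27)
(-13561 + 19814) + W(-29) = (-13561 + 19814) + 27 = 6253 + 27 = 6280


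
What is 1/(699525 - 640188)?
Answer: 1/59337 ≈ 1.6853e-5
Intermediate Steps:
1/(699525 - 640188) = 1/59337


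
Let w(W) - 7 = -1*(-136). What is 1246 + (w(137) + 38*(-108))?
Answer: -2715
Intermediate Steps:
w(W) = 143 (w(W) = 7 - 1*(-136) = 7 + 136 = 143)
1246 + (w(137) + 38*(-108)) = 1246 + (143 + 38*(-108)) = 1246 + (143 - 4104) = 1246 - 3961 = -2715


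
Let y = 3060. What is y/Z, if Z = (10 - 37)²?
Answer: 340/81 ≈ 4.1975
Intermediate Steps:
Z = 729 (Z = (-27)² = 729)
y/Z = 3060/729 = 3060*(1/729) = 340/81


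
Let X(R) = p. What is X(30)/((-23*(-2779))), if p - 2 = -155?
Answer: -153/63917 ≈ -0.0023937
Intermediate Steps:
p = -153 (p = 2 - 155 = -153)
X(R) = -153
X(30)/((-23*(-2779))) = -153/((-23*(-2779))) = -153/63917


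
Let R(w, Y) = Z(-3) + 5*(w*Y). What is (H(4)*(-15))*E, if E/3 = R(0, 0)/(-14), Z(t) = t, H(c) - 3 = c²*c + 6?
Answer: -9855/14 ≈ -703.93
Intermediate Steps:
H(c) = 9 + c³ (H(c) = 3 + (c²*c + 6) = 3 + (c³ + 6) = 3 + (6 + c³) = 9 + c³)
R(w, Y) = -3 + 5*Y*w (R(w, Y) = -3 + 5*(w*Y) = -3 + 5*(Y*w) = -3 + 5*Y*w)
E = 9/14 (E = 3*((-3 + 5*0*0)/(-14)) = 3*((-3 + 0)*(-1/14)) = 3*(-3*(-1/14)) = 3*(3/14) = 9/14 ≈ 0.64286)
(H(4)*(-15))*E = ((9 + 4³)*(-15))*(9/14) = ((9 + 64)*(-15))*(9/14) = (73*(-15))*(9/14) = -1095*9/14 = -9855/14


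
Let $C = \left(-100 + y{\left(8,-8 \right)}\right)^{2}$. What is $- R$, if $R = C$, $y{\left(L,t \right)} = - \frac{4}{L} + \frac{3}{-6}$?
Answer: $-10201$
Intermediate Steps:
$y{\left(L,t \right)} = - \frac{1}{2} - \frac{4}{L}$ ($y{\left(L,t \right)} = - \frac{4}{L} + 3 \left(- \frac{1}{6}\right) = - \frac{4}{L} - \frac{1}{2} = - \frac{1}{2} - \frac{4}{L}$)
$C = 10201$ ($C = \left(-100 + \frac{-8 - 8}{2 \cdot 8}\right)^{2} = \left(-100 + \frac{1}{2} \cdot \frac{1}{8} \left(-8 - 8\right)\right)^{2} = \left(-100 + \frac{1}{2} \cdot \frac{1}{8} \left(-16\right)\right)^{2} = \left(-100 - 1\right)^{2} = \left(-101\right)^{2} = 10201$)
$R = 10201$
$- R = \left(-1\right) 10201 = -10201$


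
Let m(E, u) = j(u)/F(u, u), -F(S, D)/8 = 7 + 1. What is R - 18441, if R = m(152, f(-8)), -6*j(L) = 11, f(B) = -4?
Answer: -7081333/384 ≈ -18441.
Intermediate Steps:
F(S, D) = -64 (F(S, D) = -8*(7 + 1) = -8*8 = -64)
j(L) = -11/6 (j(L) = -⅙*11 = -11/6)
m(E, u) = 11/384 (m(E, u) = -11/6/(-64) = -11/6*(-1/64) = 11/384)
R = 11/384 ≈ 0.028646
R - 18441 = 11/384 - 18441 = -7081333/384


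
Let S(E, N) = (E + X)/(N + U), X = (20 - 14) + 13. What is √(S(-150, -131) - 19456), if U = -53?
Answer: I*√164669558/92 ≈ 139.48*I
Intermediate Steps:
X = 19 (X = 6 + 13 = 19)
S(E, N) = (19 + E)/(-53 + N) (S(E, N) = (E + 19)/(N - 53) = (19 + E)/(-53 + N))
√(S(-150, -131) - 19456) = √((19 - 150)/(-53 - 131) - 19456) = √(-131/(-184) - 19456) = √(-1/184*(-131) - 19456) = √(131/184 - 19456) = √(-3579773/184) = I*√164669558/92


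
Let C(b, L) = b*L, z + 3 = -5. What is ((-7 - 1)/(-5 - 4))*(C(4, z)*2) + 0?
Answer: -512/9 ≈ -56.889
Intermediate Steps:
z = -8 (z = -3 - 5 = -8)
C(b, L) = L*b
((-7 - 1)/(-5 - 4))*(C(4, z)*2) + 0 = ((-7 - 1)/(-5 - 4))*(-8*4*2) + 0 = (-8/(-9))*(-32*2) + 0 = -8*(-⅑)*(-64) + 0 = (8/9)*(-64) + 0 = -512/9 + 0 = -512/9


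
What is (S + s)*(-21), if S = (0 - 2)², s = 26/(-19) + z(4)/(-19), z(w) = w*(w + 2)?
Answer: -546/19 ≈ -28.737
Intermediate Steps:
z(w) = w*(2 + w)
s = -50/19 (s = 26/(-19) + (4*(2 + 4))/(-19) = 26*(-1/19) + (4*6)*(-1/19) = -26/19 + 24*(-1/19) = -26/19 - 24/19 = -50/19 ≈ -2.6316)
S = 4 (S = (-2)² = 4)
(S + s)*(-21) = (4 - 50/19)*(-21) = (26/19)*(-21) = -546/19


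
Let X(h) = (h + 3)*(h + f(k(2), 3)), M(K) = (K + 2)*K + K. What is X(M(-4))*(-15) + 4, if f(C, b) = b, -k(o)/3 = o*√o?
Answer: -731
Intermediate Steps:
k(o) = -3*o^(3/2) (k(o) = -3*o*√o = -3*o^(3/2))
M(K) = K + K*(2 + K) (M(K) = (2 + K)*K + K = K*(2 + K) + K = K + K*(2 + K))
X(h) = (3 + h)² (X(h) = (h + 3)*(h + 3) = (3 + h)*(3 + h) = (3 + h)²)
X(M(-4))*(-15) + 4 = (9 + (-4*(3 - 4))² + 6*(-4*(3 - 4)))*(-15) + 4 = (9 + (-4*(-1))² + 6*(-4*(-1)))*(-15) + 4 = (9 + 4² + 6*4)*(-15) + 4 = (9 + 16 + 24)*(-15) + 4 = 49*(-15) + 4 = -735 + 4 = -731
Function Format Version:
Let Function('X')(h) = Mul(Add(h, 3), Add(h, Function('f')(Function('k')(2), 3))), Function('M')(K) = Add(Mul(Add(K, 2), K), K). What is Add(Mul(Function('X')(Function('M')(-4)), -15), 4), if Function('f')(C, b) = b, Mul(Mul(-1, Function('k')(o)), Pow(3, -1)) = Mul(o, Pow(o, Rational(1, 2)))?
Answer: -731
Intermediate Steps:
Function('k')(o) = Mul(-3, Pow(o, Rational(3, 2))) (Function('k')(o) = Mul(-3, Mul(o, Pow(o, Rational(1, 2)))) = Mul(-3, Pow(o, Rational(3, 2))))
Function('M')(K) = Add(K, Mul(K, Add(2, K))) (Function('M')(K) = Add(Mul(Add(2, K), K), K) = Add(Mul(K, Add(2, K)), K) = Add(K, Mul(K, Add(2, K))))
Function('X')(h) = Pow(Add(3, h), 2) (Function('X')(h) = Mul(Add(h, 3), Add(h, 3)) = Mul(Add(3, h), Add(3, h)) = Pow(Add(3, h), 2))
Add(Mul(Function('X')(Function('M')(-4)), -15), 4) = Add(Mul(Add(9, Pow(Mul(-4, Add(3, -4)), 2), Mul(6, Mul(-4, Add(3, -4)))), -15), 4) = Add(Mul(Add(9, Pow(Mul(-4, -1), 2), Mul(6, Mul(-4, -1))), -15), 4) = Add(Mul(Add(9, Pow(4, 2), Mul(6, 4)), -15), 4) = Add(Mul(Add(9, 16, 24), -15), 4) = Add(Mul(49, -15), 4) = Add(-735, 4) = -731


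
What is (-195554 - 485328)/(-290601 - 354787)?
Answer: 340441/322694 ≈ 1.0550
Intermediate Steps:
(-195554 - 485328)/(-290601 - 354787) = -680882/(-645388) = -680882*(-1/645388) = 340441/322694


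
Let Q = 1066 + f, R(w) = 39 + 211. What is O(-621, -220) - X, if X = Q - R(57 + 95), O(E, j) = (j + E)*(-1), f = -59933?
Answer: 59958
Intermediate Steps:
R(w) = 250
Q = -58867 (Q = 1066 - 59933 = -58867)
O(E, j) = -E - j (O(E, j) = (E + j)*(-1) = -E - j)
X = -59117 (X = -58867 - 1*250 = -58867 - 250 = -59117)
O(-621, -220) - X = (-1*(-621) - 1*(-220)) - 1*(-59117) = (621 + 220) + 59117 = 841 + 59117 = 59958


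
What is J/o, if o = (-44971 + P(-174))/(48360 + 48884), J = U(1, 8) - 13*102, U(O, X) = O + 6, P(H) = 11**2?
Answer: 2788366/975 ≈ 2859.9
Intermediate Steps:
P(H) = 121
U(O, X) = 6 + O
J = -1319 (J = (6 + 1) - 13*102 = 7 - 1326 = -1319)
o = -975/2114 (o = (-44971 + 121)/(48360 + 48884) = -44850/97244 = -44850*1/97244 = -975/2114 ≈ -0.46121)
J/o = -1319/(-975/2114) = -1319*(-2114/975) = 2788366/975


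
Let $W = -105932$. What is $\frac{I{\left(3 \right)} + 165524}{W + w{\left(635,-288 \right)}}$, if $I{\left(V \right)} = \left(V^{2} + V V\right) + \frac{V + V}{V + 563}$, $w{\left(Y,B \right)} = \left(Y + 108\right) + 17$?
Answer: $- \frac{46848389}{29763676} \approx -1.574$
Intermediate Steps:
$w{\left(Y,B \right)} = 125 + Y$ ($w{\left(Y,B \right)} = \left(108 + Y\right) + 17 = 125 + Y$)
$I{\left(V \right)} = 2 V^{2} + \frac{2 V}{563 + V}$ ($I{\left(V \right)} = \left(V^{2} + V^{2}\right) + \frac{2 V}{563 + V} = 2 V^{2} + \frac{2 V}{563 + V}$)
$\frac{I{\left(3 \right)} + 165524}{W + w{\left(635,-288 \right)}} = \frac{2 \cdot 3 \frac{1}{563 + 3} \left(1 + 3^{2} + 563 \cdot 3\right) + 165524}{-105932 + \left(125 + 635\right)} = \frac{2 \cdot 3 \cdot \frac{1}{566} \left(1 + 9 + 1689\right) + 165524}{-105932 + 760} = \frac{2 \cdot 3 \cdot \frac{1}{566} \cdot 1699 + 165524}{-105172} = \left(\frac{5097}{283} + 165524\right) \left(- \frac{1}{105172}\right) = \frac{46848389}{283} \left(- \frac{1}{105172}\right) = - \frac{46848389}{29763676}$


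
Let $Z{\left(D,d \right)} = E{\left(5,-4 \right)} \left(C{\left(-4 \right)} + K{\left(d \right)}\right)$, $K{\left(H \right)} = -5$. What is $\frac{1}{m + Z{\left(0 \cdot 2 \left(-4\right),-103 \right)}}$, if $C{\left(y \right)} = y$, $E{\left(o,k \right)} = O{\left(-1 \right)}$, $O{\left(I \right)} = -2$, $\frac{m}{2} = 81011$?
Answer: $\frac{1}{162040} \approx 6.1713 \cdot 10^{-6}$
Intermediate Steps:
$m = 162022$ ($m = 2 \cdot 81011 = 162022$)
$E{\left(o,k \right)} = -2$
$Z{\left(D,d \right)} = 18$ ($Z{\left(D,d \right)} = - 2 \left(-4 - 5\right) = \left(-2\right) \left(-9\right) = 18$)
$\frac{1}{m + Z{\left(0 \cdot 2 \left(-4\right),-103 \right)}} = \frac{1}{162022 + 18} = \frac{1}{162040}$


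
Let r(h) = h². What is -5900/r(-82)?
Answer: -1475/1681 ≈ -0.87745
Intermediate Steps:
-5900/r(-82) = -5900/((-82)²) = -5900/6724 = -5900*1/6724 = -1475/1681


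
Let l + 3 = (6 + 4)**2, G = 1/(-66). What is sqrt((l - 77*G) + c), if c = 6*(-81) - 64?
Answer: I*sqrt(16266)/6 ≈ 21.256*I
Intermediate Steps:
G = -1/66 ≈ -0.015152
l = 97 (l = -3 + (6 + 4)**2 = -3 + 10**2 = -3 + 100 = 97)
c = -550 (c = -486 - 64 = -550)
sqrt((l - 77*G) + c) = sqrt((97 - 77*(-1/66)) - 550) = sqrt((97 + 7/6) - 550) = sqrt(589/6 - 550) = sqrt(-2711/6) = I*sqrt(16266)/6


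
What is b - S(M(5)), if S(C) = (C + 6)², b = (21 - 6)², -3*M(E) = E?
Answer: 1856/9 ≈ 206.22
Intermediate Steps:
M(E) = -E/3
b = 225 (b = 15² = 225)
S(C) = (6 + C)²
b - S(M(5)) = 225 - (6 - ⅓*5)² = 225 - (6 - 5/3)² = 225 - (13/3)² = 225 - 1*169/9 = 225 - 169/9 = 1856/9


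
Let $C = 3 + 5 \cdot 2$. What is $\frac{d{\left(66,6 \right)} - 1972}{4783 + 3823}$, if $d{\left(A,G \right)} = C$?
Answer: $- \frac{1959}{8606} \approx -0.22763$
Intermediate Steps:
$C = 13$ ($C = 3 + 10 = 13$)
$d{\left(A,G \right)} = 13$
$\frac{d{\left(66,6 \right)} - 1972}{4783 + 3823} = \frac{13 - 1972}{4783 + 3823} = - \frac{1959}{8606}$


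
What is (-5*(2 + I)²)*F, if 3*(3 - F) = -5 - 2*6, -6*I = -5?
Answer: -18785/54 ≈ -347.87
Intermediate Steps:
I = ⅚ (I = -⅙*(-5) = ⅚ ≈ 0.83333)
F = 26/3 (F = 3 - (-5 - 2*6)/3 = 3 - (-5 - 12)/3 = 3 - ⅓*(-17) = 3 + 17/3 = 26/3 ≈ 8.6667)
(-5*(2 + I)²)*F = -5*(2 + ⅚)²*(26/3) = -5*(17/6)²*(26/3) = -5*289/36*(26/3) = -1445/36*26/3 = -18785/54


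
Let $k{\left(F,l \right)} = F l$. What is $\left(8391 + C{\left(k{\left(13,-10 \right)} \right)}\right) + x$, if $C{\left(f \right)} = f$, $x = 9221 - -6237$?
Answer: $23719$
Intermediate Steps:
$x = 15458$ ($x = 9221 + 6237 = 15458$)
$\left(8391 + C{\left(k{\left(13,-10 \right)} \right)}\right) + x = \left(8391 + 13 \left(-10\right)\right) + 15458 = \left(8391 - 130\right) + 15458 = 8261 + 15458 = 23719$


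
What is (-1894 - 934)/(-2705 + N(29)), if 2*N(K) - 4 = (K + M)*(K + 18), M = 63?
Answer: 2828/541 ≈ 5.2274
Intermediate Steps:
N(K) = 2 + (18 + K)*(63 + K)/2 (N(K) = 2 + ((K + 63)*(K + 18))/2 = 2 + ((63 + K)*(18 + K))/2 = 2 + ((18 + K)*(63 + K))/2 = 2 + (18 + K)*(63 + K)/2)
(-1894 - 934)/(-2705 + N(29)) = (-1894 - 934)/(-2705 + (569 + (1/2)*29**2 + (81/2)*29)) = -2828/(-2705 + (569 + (1/2)*841 + 2349/2)) = -2828/(-2705 + (569 + 841/2 + 2349/2)) = -2828/(-2705 + 2164) = -2828/(-541) = -2828*(-1/541) = 2828/541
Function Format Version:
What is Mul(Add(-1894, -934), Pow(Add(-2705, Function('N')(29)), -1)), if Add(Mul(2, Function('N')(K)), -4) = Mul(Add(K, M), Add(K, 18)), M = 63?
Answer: Rational(2828, 541) ≈ 5.2274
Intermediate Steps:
Function('N')(K) = Add(2, Mul(Rational(1, 2), Add(18, K), Add(63, K))) (Function('N')(K) = Add(2, Mul(Rational(1, 2), Mul(Add(K, 63), Add(K, 18)))) = Add(2, Mul(Rational(1, 2), Mul(Add(63, K), Add(18, K)))) = Add(2, Mul(Rational(1, 2), Mul(Add(18, K), Add(63, K)))) = Add(2, Mul(Rational(1, 2), Add(18, K), Add(63, K))))
Mul(Add(-1894, -934), Pow(Add(-2705, Function('N')(29)), -1)) = Mul(Add(-1894, -934), Pow(Add(-2705, Add(569, Mul(Rational(1, 2), Pow(29, 2)), Mul(Rational(81, 2), 29))), -1)) = Mul(-2828, Pow(Add(-2705, Add(569, Mul(Rational(1, 2), 841), Rational(2349, 2))), -1)) = Mul(-2828, Pow(Add(-2705, Add(569, Rational(841, 2), Rational(2349, 2))), -1)) = Mul(-2828, Pow(Add(-2705, 2164), -1)) = Mul(-2828, Pow(-541, -1)) = Mul(-2828, Rational(-1, 541)) = Rational(2828, 541)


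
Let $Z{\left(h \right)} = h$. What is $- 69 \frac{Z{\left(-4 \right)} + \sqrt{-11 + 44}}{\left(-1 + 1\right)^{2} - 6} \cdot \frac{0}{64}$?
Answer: $0$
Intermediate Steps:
$- 69 \frac{Z{\left(-4 \right)} + \sqrt{-11 + 44}}{\left(-1 + 1\right)^{2} - 6} \cdot \frac{0}{64} = - 69 \frac{-4 + \sqrt{-11 + 44}}{\left(-1 + 1\right)^{2} - 6} \cdot \frac{0}{64} = - 69 \frac{-4 + \sqrt{33}}{0^{2} - 6} \cdot 0 \cdot \frac{1}{64} = - 69 \frac{-4 + \sqrt{33}}{0 - 6} \cdot 0 = - 69 \frac{-4 + \sqrt{33}}{-6} \cdot 0 = - 69 \left(-4 + \sqrt{33}\right) \left(- \frac{1}{6}\right) 0 = - 69 \left(\frac{2}{3} - \frac{\sqrt{33}}{6}\right) 0 = \left(-46 + \frac{23 \sqrt{33}}{2}\right) 0 = 0$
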